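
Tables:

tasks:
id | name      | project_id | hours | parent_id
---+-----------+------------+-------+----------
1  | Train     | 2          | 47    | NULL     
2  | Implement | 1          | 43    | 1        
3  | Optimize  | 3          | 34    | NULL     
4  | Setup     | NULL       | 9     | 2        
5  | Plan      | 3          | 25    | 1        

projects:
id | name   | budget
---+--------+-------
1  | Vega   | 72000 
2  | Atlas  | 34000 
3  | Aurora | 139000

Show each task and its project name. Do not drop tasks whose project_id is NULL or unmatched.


LEFT JOIN keeps every row from tasks (the left table); where project_id has no match in projects, the project columns become NULL. Walk through each task:
  - task 1 (Train): project_id=2 -> matches Atlas
  - task 2 (Implement): project_id=1 -> matches Vega
  - task 3 (Optimize): project_id=3 -> matches Aurora
  - task 4 (Setup): project_id=NULL, no match -> kept with NULL
  - task 5 (Plan): project_id=3 -> matches Aurora
All 5 rows appear; 1 has NULL project.

SQL:
SELECT a.name, b.name AS project
FROM tasks a
LEFT JOIN projects b ON a.project_id = b.id

Result:
name      | project
----------+--------
Train     | Atlas  
Implement | Vega   
Optimize  | Aurora 
Setup     | NULL   
Plan      | Aurora 


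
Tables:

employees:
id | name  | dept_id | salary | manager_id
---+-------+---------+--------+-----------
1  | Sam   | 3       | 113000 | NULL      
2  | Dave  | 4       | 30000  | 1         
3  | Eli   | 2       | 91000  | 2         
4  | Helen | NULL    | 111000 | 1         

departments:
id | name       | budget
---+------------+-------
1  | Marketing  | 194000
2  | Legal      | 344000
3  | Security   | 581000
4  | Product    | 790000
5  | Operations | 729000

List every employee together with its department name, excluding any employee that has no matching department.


INNER JOIN keeps only employees rows whose dept_id matches an id in departments. Walk through each employee:
  - employee 1 (Sam): dept_id=3 -> matches Security
  - employee 2 (Dave): dept_id=4 -> matches Product
  - employee 3 (Eli): dept_id=2 -> matches Legal
  - employee 4 (Helen): dept_id=NULL, no match -> dropped
So 1 of 4 rows is dropped.

SQL:
SELECT a.name, b.name AS department
FROM employees a
INNER JOIN departments b ON a.dept_id = b.id

Result:
name | department
-----+-----------
Sam  | Security  
Dave | Product   
Eli  | Legal     


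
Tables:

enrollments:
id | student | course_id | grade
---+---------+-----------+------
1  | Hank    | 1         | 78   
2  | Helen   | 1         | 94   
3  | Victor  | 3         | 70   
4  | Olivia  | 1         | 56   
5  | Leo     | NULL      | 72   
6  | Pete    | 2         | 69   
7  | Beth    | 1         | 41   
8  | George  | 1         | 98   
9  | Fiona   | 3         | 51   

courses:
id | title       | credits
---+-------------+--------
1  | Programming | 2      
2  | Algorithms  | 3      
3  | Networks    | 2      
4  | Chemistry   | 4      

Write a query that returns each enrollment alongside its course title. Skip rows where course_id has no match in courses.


INNER JOIN keeps only enrollments rows whose course_id matches an id in courses. Walk through each enrollment:
  - enrollment 1 (Hank): course_id=1 -> matches Programming
  - enrollment 2 (Helen): course_id=1 -> matches Programming
  - enrollment 3 (Victor): course_id=3 -> matches Networks
  - enrollment 4 (Olivia): course_id=1 -> matches Programming
  - enrollment 5 (Leo): course_id=NULL, no match -> dropped
  - enrollment 6 (Pete): course_id=2 -> matches Algorithms
  - enrollment 7 (Beth): course_id=1 -> matches Programming
  - enrollment 8 (George): course_id=1 -> matches Programming
  - enrollment 9 (Fiona): course_id=3 -> matches Networks
So 1 of 9 rows is dropped.

SQL:
SELECT a.student, b.title AS course
FROM enrollments a
INNER JOIN courses b ON a.course_id = b.id

Result:
student | course     
--------+------------
Hank    | Programming
Helen   | Programming
Victor  | Networks   
Olivia  | Programming
Pete    | Algorithms 
Beth    | Programming
George  | Programming
Fiona   | Networks   


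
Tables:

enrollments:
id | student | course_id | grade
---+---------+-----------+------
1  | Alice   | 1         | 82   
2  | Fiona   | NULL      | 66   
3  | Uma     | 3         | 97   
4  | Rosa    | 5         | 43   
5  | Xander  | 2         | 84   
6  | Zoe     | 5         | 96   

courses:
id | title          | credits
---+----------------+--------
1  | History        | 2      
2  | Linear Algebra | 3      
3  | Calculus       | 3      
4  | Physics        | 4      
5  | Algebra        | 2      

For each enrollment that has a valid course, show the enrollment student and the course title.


INNER JOIN keeps only enrollments rows whose course_id matches an id in courses. Walk through each enrollment:
  - enrollment 1 (Alice): course_id=1 -> matches History
  - enrollment 2 (Fiona): course_id=NULL, no match -> dropped
  - enrollment 3 (Uma): course_id=3 -> matches Calculus
  - enrollment 4 (Rosa): course_id=5 -> matches Algebra
  - enrollment 5 (Xander): course_id=2 -> matches Linear Algebra
  - enrollment 6 (Zoe): course_id=5 -> matches Algebra
So 1 of 6 rows is dropped.

SQL:
SELECT a.student, b.title AS course
FROM enrollments a
INNER JOIN courses b ON a.course_id = b.id

Result:
student | course        
--------+---------------
Alice   | History       
Uma     | Calculus      
Rosa    | Algebra       
Xander  | Linear Algebra
Zoe     | Algebra       


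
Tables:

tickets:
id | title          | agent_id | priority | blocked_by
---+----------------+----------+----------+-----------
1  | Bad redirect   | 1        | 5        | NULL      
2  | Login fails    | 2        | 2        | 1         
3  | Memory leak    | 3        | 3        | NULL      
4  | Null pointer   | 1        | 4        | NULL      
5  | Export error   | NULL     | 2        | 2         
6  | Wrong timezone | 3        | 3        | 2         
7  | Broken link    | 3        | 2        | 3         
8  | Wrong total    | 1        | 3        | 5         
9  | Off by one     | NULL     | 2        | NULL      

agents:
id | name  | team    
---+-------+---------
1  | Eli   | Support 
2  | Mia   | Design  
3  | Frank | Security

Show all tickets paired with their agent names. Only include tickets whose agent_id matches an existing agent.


INNER JOIN keeps only tickets rows whose agent_id matches an id in agents. Walk through each ticket:
  - ticket 1 (Bad redirect): agent_id=1 -> matches Eli
  - ticket 2 (Login fails): agent_id=2 -> matches Mia
  - ticket 3 (Memory leak): agent_id=3 -> matches Frank
  - ticket 4 (Null pointer): agent_id=1 -> matches Eli
  - ticket 5 (Export error): agent_id=NULL, no match -> dropped
  - ticket 6 (Wrong timezone): agent_id=3 -> matches Frank
  - ticket 7 (Broken link): agent_id=3 -> matches Frank
  - ticket 8 (Wrong total): agent_id=1 -> matches Eli
  - ticket 9 (Off by one): agent_id=NULL, no match -> dropped
So 2 of 9 rows are dropped.

SQL:
SELECT a.title, b.name AS agent
FROM tickets a
INNER JOIN agents b ON a.agent_id = b.id

Result:
title          | agent
---------------+------
Bad redirect   | Eli  
Login fails    | Mia  
Memory leak    | Frank
Null pointer   | Eli  
Wrong timezone | Frank
Broken link    | Frank
Wrong total    | Eli  


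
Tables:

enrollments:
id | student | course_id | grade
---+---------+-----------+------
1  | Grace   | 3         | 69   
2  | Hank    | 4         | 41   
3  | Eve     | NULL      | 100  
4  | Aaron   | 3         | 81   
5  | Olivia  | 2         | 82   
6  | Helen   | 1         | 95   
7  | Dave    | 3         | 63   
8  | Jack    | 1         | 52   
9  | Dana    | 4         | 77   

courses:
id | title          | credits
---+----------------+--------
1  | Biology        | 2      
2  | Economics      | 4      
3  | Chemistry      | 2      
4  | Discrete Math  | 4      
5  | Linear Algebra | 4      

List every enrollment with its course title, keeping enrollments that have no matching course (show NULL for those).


LEFT JOIN keeps every row from enrollments (the left table); where course_id has no match in courses, the course columns become NULL. Walk through each enrollment:
  - enrollment 1 (Grace): course_id=3 -> matches Chemistry
  - enrollment 2 (Hank): course_id=4 -> matches Discrete Math
  - enrollment 3 (Eve): course_id=NULL, no match -> kept with NULL
  - enrollment 4 (Aaron): course_id=3 -> matches Chemistry
  - enrollment 5 (Olivia): course_id=2 -> matches Economics
  - enrollment 6 (Helen): course_id=1 -> matches Biology
  - enrollment 7 (Dave): course_id=3 -> matches Chemistry
  - enrollment 8 (Jack): course_id=1 -> matches Biology
  - enrollment 9 (Dana): course_id=4 -> matches Discrete Math
All 9 rows appear; 1 has NULL course.

SQL:
SELECT a.student, b.title AS course
FROM enrollments a
LEFT JOIN courses b ON a.course_id = b.id

Result:
student | course       
--------+--------------
Grace   | Chemistry    
Hank    | Discrete Math
Eve     | NULL         
Aaron   | Chemistry    
Olivia  | Economics    
Helen   | Biology      
Dave    | Chemistry    
Jack    | Biology      
Dana    | Discrete Math


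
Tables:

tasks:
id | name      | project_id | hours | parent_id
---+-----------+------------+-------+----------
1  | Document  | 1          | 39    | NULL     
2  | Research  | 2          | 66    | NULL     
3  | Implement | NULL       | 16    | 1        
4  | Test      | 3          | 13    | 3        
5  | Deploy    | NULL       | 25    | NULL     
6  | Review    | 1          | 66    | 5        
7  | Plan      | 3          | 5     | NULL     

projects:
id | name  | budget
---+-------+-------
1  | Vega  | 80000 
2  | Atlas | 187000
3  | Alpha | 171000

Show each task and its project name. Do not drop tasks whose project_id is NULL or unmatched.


LEFT JOIN keeps every row from tasks (the left table); where project_id has no match in projects, the project columns become NULL. Walk through each task:
  - task 1 (Document): project_id=1 -> matches Vega
  - task 2 (Research): project_id=2 -> matches Atlas
  - task 3 (Implement): project_id=NULL, no match -> kept with NULL
  - task 4 (Test): project_id=3 -> matches Alpha
  - task 5 (Deploy): project_id=NULL, no match -> kept with NULL
  - task 6 (Review): project_id=1 -> matches Vega
  - task 7 (Plan): project_id=3 -> matches Alpha
All 7 rows appear; 2 have NULL project.

SQL:
SELECT a.name, b.name AS project
FROM tasks a
LEFT JOIN projects b ON a.project_id = b.id

Result:
name      | project
----------+--------
Document  | Vega   
Research  | Atlas  
Implement | NULL   
Test      | Alpha  
Deploy    | NULL   
Review    | Vega   
Plan      | Alpha  


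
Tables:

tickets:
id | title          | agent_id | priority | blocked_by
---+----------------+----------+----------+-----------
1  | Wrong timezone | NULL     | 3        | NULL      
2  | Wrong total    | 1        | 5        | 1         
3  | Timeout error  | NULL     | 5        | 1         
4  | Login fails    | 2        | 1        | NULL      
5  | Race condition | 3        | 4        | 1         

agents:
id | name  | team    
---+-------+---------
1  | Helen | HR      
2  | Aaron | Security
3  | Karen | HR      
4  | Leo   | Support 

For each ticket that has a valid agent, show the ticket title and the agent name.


INNER JOIN keeps only tickets rows whose agent_id matches an id in agents. Walk through each ticket:
  - ticket 1 (Wrong timezone): agent_id=NULL, no match -> dropped
  - ticket 2 (Wrong total): agent_id=1 -> matches Helen
  - ticket 3 (Timeout error): agent_id=NULL, no match -> dropped
  - ticket 4 (Login fails): agent_id=2 -> matches Aaron
  - ticket 5 (Race condition): agent_id=3 -> matches Karen
So 2 of 5 rows are dropped.

SQL:
SELECT a.title, b.name AS agent
FROM tickets a
INNER JOIN agents b ON a.agent_id = b.id

Result:
title          | agent
---------------+------
Wrong total    | Helen
Login fails    | Aaron
Race condition | Karen


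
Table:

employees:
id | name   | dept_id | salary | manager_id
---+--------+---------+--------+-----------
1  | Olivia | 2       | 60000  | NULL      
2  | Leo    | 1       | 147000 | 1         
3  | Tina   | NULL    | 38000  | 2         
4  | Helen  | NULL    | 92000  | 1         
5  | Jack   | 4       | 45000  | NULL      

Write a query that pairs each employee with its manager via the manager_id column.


This is a self-join: employees is joined to a second copy of itself, matching each row's manager_id to another row's id. Use LEFT JOIN so rows with manager_id=NULL are kept.
  - employee 1 (Olivia): manager_id=NULL -> NULL
  - employee 2 (Leo): manager_id=1 -> Olivia
  - employee 3 (Tina): manager_id=2 -> Leo
  - employee 4 (Helen): manager_id=1 -> Olivia
  - employee 5 (Jack): manager_id=NULL -> NULL

SQL:
SELECT a.name AS item, b.name AS manager
FROM employees a
LEFT JOIN employees b ON a.manager_id = b.id

Result:
item   | manager
-------+--------
Olivia | NULL   
Leo    | Olivia 
Tina   | Leo    
Helen  | Olivia 
Jack   | NULL   


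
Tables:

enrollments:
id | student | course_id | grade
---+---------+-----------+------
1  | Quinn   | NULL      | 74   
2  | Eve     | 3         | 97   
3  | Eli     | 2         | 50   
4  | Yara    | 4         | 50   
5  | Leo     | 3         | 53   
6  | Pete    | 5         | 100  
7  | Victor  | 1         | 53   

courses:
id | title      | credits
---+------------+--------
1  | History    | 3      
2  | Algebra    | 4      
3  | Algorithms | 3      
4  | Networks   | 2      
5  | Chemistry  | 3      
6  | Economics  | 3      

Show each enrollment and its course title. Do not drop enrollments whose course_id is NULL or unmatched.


LEFT JOIN keeps every row from enrollments (the left table); where course_id has no match in courses, the course columns become NULL. Walk through each enrollment:
  - enrollment 1 (Quinn): course_id=NULL, no match -> kept with NULL
  - enrollment 2 (Eve): course_id=3 -> matches Algorithms
  - enrollment 3 (Eli): course_id=2 -> matches Algebra
  - enrollment 4 (Yara): course_id=4 -> matches Networks
  - enrollment 5 (Leo): course_id=3 -> matches Algorithms
  - enrollment 6 (Pete): course_id=5 -> matches Chemistry
  - enrollment 7 (Victor): course_id=1 -> matches History
All 7 rows appear; 1 has NULL course.

SQL:
SELECT a.student, b.title AS course
FROM enrollments a
LEFT JOIN courses b ON a.course_id = b.id

Result:
student | course    
--------+-----------
Quinn   | NULL      
Eve     | Algorithms
Eli     | Algebra   
Yara    | Networks  
Leo     | Algorithms
Pete    | Chemistry 
Victor  | History   


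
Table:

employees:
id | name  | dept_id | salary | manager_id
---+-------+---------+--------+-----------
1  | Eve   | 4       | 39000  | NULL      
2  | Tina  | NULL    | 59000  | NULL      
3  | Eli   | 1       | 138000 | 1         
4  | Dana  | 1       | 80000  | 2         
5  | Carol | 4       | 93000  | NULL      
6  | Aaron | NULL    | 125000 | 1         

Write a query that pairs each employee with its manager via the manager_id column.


This is a self-join: employees is joined to a second copy of itself, matching each row's manager_id to another row's id. Use LEFT JOIN so rows with manager_id=NULL are kept.
  - employee 1 (Eve): manager_id=NULL -> NULL
  - employee 2 (Tina): manager_id=NULL -> NULL
  - employee 3 (Eli): manager_id=1 -> Eve
  - employee 4 (Dana): manager_id=2 -> Tina
  - employee 5 (Carol): manager_id=NULL -> NULL
  - employee 6 (Aaron): manager_id=1 -> Eve

SQL:
SELECT a.name AS item, b.name AS manager
FROM employees a
LEFT JOIN employees b ON a.manager_id = b.id

Result:
item  | manager
------+--------
Eve   | NULL   
Tina  | NULL   
Eli   | Eve    
Dana  | Tina   
Carol | NULL   
Aaron | Eve    


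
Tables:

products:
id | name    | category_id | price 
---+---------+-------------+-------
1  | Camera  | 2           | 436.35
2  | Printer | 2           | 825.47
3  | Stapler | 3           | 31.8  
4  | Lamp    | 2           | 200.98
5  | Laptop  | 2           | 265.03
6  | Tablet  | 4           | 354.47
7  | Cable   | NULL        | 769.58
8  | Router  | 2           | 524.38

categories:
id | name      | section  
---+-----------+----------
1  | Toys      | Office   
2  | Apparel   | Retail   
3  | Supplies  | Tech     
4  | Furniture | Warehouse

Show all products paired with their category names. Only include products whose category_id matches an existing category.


INNER JOIN keeps only products rows whose category_id matches an id in categories. Walk through each product:
  - product 1 (Camera): category_id=2 -> matches Apparel
  - product 2 (Printer): category_id=2 -> matches Apparel
  - product 3 (Stapler): category_id=3 -> matches Supplies
  - product 4 (Lamp): category_id=2 -> matches Apparel
  - product 5 (Laptop): category_id=2 -> matches Apparel
  - product 6 (Tablet): category_id=4 -> matches Furniture
  - product 7 (Cable): category_id=NULL, no match -> dropped
  - product 8 (Router): category_id=2 -> matches Apparel
So 1 of 8 rows is dropped.

SQL:
SELECT a.name, b.name AS category
FROM products a
INNER JOIN categories b ON a.category_id = b.id

Result:
name    | category 
--------+----------
Camera  | Apparel  
Printer | Apparel  
Stapler | Supplies 
Lamp    | Apparel  
Laptop  | Apparel  
Tablet  | Furniture
Router  | Apparel  


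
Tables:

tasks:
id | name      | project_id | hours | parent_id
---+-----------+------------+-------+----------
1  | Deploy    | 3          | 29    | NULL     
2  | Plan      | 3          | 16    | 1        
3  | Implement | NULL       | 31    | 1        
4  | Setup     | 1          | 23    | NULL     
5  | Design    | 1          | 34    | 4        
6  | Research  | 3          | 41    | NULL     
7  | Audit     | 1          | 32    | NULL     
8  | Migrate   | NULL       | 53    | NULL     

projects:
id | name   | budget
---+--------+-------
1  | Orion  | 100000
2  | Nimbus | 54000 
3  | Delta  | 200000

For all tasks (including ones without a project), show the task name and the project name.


LEFT JOIN keeps every row from tasks (the left table); where project_id has no match in projects, the project columns become NULL. Walk through each task:
  - task 1 (Deploy): project_id=3 -> matches Delta
  - task 2 (Plan): project_id=3 -> matches Delta
  - task 3 (Implement): project_id=NULL, no match -> kept with NULL
  - task 4 (Setup): project_id=1 -> matches Orion
  - task 5 (Design): project_id=1 -> matches Orion
  - task 6 (Research): project_id=3 -> matches Delta
  - task 7 (Audit): project_id=1 -> matches Orion
  - task 8 (Migrate): project_id=NULL, no match -> kept with NULL
All 8 rows appear; 2 have NULL project.

SQL:
SELECT a.name, b.name AS project
FROM tasks a
LEFT JOIN projects b ON a.project_id = b.id

Result:
name      | project
----------+--------
Deploy    | Delta  
Plan      | Delta  
Implement | NULL   
Setup     | Orion  
Design    | Orion  
Research  | Delta  
Audit     | Orion  
Migrate   | NULL   


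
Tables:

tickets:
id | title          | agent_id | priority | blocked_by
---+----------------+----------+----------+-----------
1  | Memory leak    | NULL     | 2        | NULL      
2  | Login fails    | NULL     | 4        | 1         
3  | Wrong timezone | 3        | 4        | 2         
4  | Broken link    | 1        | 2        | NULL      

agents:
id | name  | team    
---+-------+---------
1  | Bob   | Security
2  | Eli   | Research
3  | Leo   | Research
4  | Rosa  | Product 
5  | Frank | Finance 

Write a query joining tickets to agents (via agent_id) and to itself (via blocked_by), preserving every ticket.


Two LEFT JOINs from the same base table tickets: one to agents via agent_id, one to tickets itself via blocked_by. Both are LEFT so every ticket is preserved.
Match against agents:
  - ticket 1 (Memory leak): agent_id=NULL, no match -> kept with NULL
  - ticket 2 (Login fails): agent_id=NULL, no match -> kept with NULL
  - ticket 3 (Wrong timezone): agent_id=3 -> matches Leo
  - ticket 4 (Broken link): agent_id=1 -> matches Bob
Match against tickets (self):
  - ticket 1 (Memory leak): blocked_by=NULL -> NULL
  - ticket 2 (Login fails): blocked_by=1 -> Memory leak
  - ticket 3 (Wrong timezone): blocked_by=2 -> Login fails
  - ticket 4 (Broken link): blocked_by=NULL -> NULL

SQL:
SELECT a.title, b.name AS agent, c.title AS blocked_by
FROM tickets a
LEFT JOIN agents b ON a.agent_id = b.id
LEFT JOIN tickets c ON a.blocked_by = c.id

Result:
title          | agent | blocked_by 
---------------+-------+------------
Memory leak    | NULL  | NULL       
Login fails    | NULL  | Memory leak
Wrong timezone | Leo   | Login fails
Broken link    | Bob   | NULL       


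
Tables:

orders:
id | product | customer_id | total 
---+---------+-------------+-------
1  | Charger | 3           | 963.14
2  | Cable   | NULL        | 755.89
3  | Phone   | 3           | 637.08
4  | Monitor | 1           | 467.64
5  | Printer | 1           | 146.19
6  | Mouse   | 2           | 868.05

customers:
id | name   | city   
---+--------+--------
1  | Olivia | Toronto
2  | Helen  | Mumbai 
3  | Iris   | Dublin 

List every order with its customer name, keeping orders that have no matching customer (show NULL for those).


LEFT JOIN keeps every row from orders (the left table); where customer_id has no match in customers, the customer columns become NULL. Walk through each order:
  - order 1 (Charger): customer_id=3 -> matches Iris
  - order 2 (Cable): customer_id=NULL, no match -> kept with NULL
  - order 3 (Phone): customer_id=3 -> matches Iris
  - order 4 (Monitor): customer_id=1 -> matches Olivia
  - order 5 (Printer): customer_id=1 -> matches Olivia
  - order 6 (Mouse): customer_id=2 -> matches Helen
All 6 rows appear; 1 has NULL customer.

SQL:
SELECT a.product, b.name AS customer
FROM orders a
LEFT JOIN customers b ON a.customer_id = b.id

Result:
product | customer
--------+---------
Charger | Iris    
Cable   | NULL    
Phone   | Iris    
Monitor | Olivia  
Printer | Olivia  
Mouse   | Helen   


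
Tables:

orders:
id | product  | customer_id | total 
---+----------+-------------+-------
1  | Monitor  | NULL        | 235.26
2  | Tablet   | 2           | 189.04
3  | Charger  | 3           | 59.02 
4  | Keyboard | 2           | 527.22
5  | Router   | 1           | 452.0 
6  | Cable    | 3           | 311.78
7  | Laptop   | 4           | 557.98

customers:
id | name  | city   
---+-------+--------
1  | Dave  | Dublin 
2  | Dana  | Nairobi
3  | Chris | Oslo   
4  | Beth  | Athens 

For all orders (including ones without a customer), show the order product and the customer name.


LEFT JOIN keeps every row from orders (the left table); where customer_id has no match in customers, the customer columns become NULL. Walk through each order:
  - order 1 (Monitor): customer_id=NULL, no match -> kept with NULL
  - order 2 (Tablet): customer_id=2 -> matches Dana
  - order 3 (Charger): customer_id=3 -> matches Chris
  - order 4 (Keyboard): customer_id=2 -> matches Dana
  - order 5 (Router): customer_id=1 -> matches Dave
  - order 6 (Cable): customer_id=3 -> matches Chris
  - order 7 (Laptop): customer_id=4 -> matches Beth
All 7 rows appear; 1 has NULL customer.

SQL:
SELECT a.product, b.name AS customer
FROM orders a
LEFT JOIN customers b ON a.customer_id = b.id

Result:
product  | customer
---------+---------
Monitor  | NULL    
Tablet   | Dana    
Charger  | Chris   
Keyboard | Dana    
Router   | Dave    
Cable    | Chris   
Laptop   | Beth    


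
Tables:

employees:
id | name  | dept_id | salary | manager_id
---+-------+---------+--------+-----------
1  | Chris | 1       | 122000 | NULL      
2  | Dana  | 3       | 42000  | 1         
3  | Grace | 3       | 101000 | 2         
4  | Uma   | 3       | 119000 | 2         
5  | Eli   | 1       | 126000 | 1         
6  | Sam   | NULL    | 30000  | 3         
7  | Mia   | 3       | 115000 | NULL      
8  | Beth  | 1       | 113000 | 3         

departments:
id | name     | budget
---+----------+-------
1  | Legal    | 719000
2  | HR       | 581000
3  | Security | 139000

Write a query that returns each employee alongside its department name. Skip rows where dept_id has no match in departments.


INNER JOIN keeps only employees rows whose dept_id matches an id in departments. Walk through each employee:
  - employee 1 (Chris): dept_id=1 -> matches Legal
  - employee 2 (Dana): dept_id=3 -> matches Security
  - employee 3 (Grace): dept_id=3 -> matches Security
  - employee 4 (Uma): dept_id=3 -> matches Security
  - employee 5 (Eli): dept_id=1 -> matches Legal
  - employee 6 (Sam): dept_id=NULL, no match -> dropped
  - employee 7 (Mia): dept_id=3 -> matches Security
  - employee 8 (Beth): dept_id=1 -> matches Legal
So 1 of 8 rows is dropped.

SQL:
SELECT a.name, b.name AS department
FROM employees a
INNER JOIN departments b ON a.dept_id = b.id

Result:
name  | department
------+-----------
Chris | Legal     
Dana  | Security  
Grace | Security  
Uma   | Security  
Eli   | Legal     
Mia   | Security  
Beth  | Legal     


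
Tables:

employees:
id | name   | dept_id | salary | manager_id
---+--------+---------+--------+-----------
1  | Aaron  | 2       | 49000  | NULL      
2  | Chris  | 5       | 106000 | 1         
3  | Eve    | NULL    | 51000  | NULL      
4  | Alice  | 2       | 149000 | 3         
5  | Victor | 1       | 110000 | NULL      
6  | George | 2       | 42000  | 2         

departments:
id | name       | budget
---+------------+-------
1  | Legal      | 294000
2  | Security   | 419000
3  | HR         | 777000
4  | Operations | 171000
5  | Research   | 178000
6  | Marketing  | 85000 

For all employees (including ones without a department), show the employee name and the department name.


LEFT JOIN keeps every row from employees (the left table); where dept_id has no match in departments, the department columns become NULL. Walk through each employee:
  - employee 1 (Aaron): dept_id=2 -> matches Security
  - employee 2 (Chris): dept_id=5 -> matches Research
  - employee 3 (Eve): dept_id=NULL, no match -> kept with NULL
  - employee 4 (Alice): dept_id=2 -> matches Security
  - employee 5 (Victor): dept_id=1 -> matches Legal
  - employee 6 (George): dept_id=2 -> matches Security
All 6 rows appear; 1 has NULL department.

SQL:
SELECT a.name, b.name AS department
FROM employees a
LEFT JOIN departments b ON a.dept_id = b.id

Result:
name   | department
-------+-----------
Aaron  | Security  
Chris  | Research  
Eve    | NULL      
Alice  | Security  
Victor | Legal     
George | Security  


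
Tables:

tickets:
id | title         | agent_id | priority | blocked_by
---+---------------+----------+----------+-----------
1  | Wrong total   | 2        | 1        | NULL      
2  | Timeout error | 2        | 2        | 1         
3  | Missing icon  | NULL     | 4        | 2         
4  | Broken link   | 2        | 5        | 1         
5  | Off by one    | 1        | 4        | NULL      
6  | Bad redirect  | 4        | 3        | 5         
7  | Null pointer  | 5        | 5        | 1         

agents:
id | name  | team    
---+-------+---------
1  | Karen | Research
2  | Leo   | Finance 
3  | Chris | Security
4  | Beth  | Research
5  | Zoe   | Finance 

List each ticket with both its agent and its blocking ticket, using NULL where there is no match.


Two LEFT JOINs from the same base table tickets: one to agents via agent_id, one to tickets itself via blocked_by. Both are LEFT so every ticket is preserved.
Match against agents:
  - ticket 1 (Wrong total): agent_id=2 -> matches Leo
  - ticket 2 (Timeout error): agent_id=2 -> matches Leo
  - ticket 3 (Missing icon): agent_id=NULL, no match -> kept with NULL
  - ticket 4 (Broken link): agent_id=2 -> matches Leo
  - ticket 5 (Off by one): agent_id=1 -> matches Karen
  - ticket 6 (Bad redirect): agent_id=4 -> matches Beth
  - ticket 7 (Null pointer): agent_id=5 -> matches Zoe
Match against tickets (self):
  - ticket 1 (Wrong total): blocked_by=NULL -> NULL
  - ticket 2 (Timeout error): blocked_by=1 -> Wrong total
  - ticket 3 (Missing icon): blocked_by=2 -> Timeout error
  - ticket 4 (Broken link): blocked_by=1 -> Wrong total
  - ticket 5 (Off by one): blocked_by=NULL -> NULL
  - ticket 6 (Bad redirect): blocked_by=5 -> Off by one
  - ticket 7 (Null pointer): blocked_by=1 -> Wrong total

SQL:
SELECT a.title, b.name AS agent, c.title AS blocked_by
FROM tickets a
LEFT JOIN agents b ON a.agent_id = b.id
LEFT JOIN tickets c ON a.blocked_by = c.id

Result:
title         | agent | blocked_by   
--------------+-------+--------------
Wrong total   | Leo   | NULL         
Timeout error | Leo   | Wrong total  
Missing icon  | NULL  | Timeout error
Broken link   | Leo   | Wrong total  
Off by one    | Karen | NULL         
Bad redirect  | Beth  | Off by one   
Null pointer  | Zoe   | Wrong total  


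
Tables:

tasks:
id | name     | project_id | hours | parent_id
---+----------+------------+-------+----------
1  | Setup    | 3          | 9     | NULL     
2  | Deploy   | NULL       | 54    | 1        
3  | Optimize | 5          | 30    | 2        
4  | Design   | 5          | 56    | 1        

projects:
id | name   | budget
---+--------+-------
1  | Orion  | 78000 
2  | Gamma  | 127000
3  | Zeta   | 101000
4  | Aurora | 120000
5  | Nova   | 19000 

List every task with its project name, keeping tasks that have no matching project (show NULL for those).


LEFT JOIN keeps every row from tasks (the left table); where project_id has no match in projects, the project columns become NULL. Walk through each task:
  - task 1 (Setup): project_id=3 -> matches Zeta
  - task 2 (Deploy): project_id=NULL, no match -> kept with NULL
  - task 3 (Optimize): project_id=5 -> matches Nova
  - task 4 (Design): project_id=5 -> matches Nova
All 4 rows appear; 1 has NULL project.

SQL:
SELECT a.name, b.name AS project
FROM tasks a
LEFT JOIN projects b ON a.project_id = b.id

Result:
name     | project
---------+--------
Setup    | Zeta   
Deploy   | NULL   
Optimize | Nova   
Design   | Nova   


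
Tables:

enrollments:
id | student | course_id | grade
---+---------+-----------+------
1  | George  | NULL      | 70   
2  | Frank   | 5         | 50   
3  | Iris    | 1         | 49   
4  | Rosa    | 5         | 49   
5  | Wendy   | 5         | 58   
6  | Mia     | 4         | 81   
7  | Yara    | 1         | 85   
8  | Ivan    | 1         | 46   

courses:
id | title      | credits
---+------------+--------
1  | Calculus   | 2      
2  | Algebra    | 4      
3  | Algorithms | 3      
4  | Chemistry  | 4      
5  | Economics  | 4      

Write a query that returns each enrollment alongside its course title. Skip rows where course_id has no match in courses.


INNER JOIN keeps only enrollments rows whose course_id matches an id in courses. Walk through each enrollment:
  - enrollment 1 (George): course_id=NULL, no match -> dropped
  - enrollment 2 (Frank): course_id=5 -> matches Economics
  - enrollment 3 (Iris): course_id=1 -> matches Calculus
  - enrollment 4 (Rosa): course_id=5 -> matches Economics
  - enrollment 5 (Wendy): course_id=5 -> matches Economics
  - enrollment 6 (Mia): course_id=4 -> matches Chemistry
  - enrollment 7 (Yara): course_id=1 -> matches Calculus
  - enrollment 8 (Ivan): course_id=1 -> matches Calculus
So 1 of 8 rows is dropped.

SQL:
SELECT a.student, b.title AS course
FROM enrollments a
INNER JOIN courses b ON a.course_id = b.id

Result:
student | course   
--------+----------
Frank   | Economics
Iris    | Calculus 
Rosa    | Economics
Wendy   | Economics
Mia     | Chemistry
Yara    | Calculus 
Ivan    | Calculus 


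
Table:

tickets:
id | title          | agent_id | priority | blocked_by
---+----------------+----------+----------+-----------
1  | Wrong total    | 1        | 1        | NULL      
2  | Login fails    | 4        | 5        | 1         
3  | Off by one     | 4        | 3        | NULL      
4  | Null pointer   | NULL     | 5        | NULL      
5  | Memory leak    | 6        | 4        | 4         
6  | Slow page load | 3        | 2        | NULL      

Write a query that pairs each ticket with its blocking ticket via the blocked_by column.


This is a self-join: tickets is joined to a second copy of itself, matching each row's blocked_by to another row's id. Use LEFT JOIN so rows with blocked_by=NULL are kept.
  - ticket 1 (Wrong total): blocked_by=NULL -> NULL
  - ticket 2 (Login fails): blocked_by=1 -> Wrong total
  - ticket 3 (Off by one): blocked_by=NULL -> NULL
  - ticket 4 (Null pointer): blocked_by=NULL -> NULL
  - ticket 5 (Memory leak): blocked_by=4 -> Null pointer
  - ticket 6 (Slow page load): blocked_by=NULL -> NULL

SQL:
SELECT a.title AS item, b.title AS blocked_by
FROM tickets a
LEFT JOIN tickets b ON a.blocked_by = b.id

Result:
item           | blocked_by  
---------------+-------------
Wrong total    | NULL        
Login fails    | Wrong total 
Off by one     | NULL        
Null pointer   | NULL        
Memory leak    | Null pointer
Slow page load | NULL        


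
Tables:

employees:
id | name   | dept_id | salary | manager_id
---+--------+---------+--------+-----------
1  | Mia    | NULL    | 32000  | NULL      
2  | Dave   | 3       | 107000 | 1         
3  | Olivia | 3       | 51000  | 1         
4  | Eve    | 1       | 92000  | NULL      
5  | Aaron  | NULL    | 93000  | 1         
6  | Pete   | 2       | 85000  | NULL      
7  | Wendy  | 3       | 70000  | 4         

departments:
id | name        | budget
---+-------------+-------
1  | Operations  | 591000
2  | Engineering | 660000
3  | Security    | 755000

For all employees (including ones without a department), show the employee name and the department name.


LEFT JOIN keeps every row from employees (the left table); where dept_id has no match in departments, the department columns become NULL. Walk through each employee:
  - employee 1 (Mia): dept_id=NULL, no match -> kept with NULL
  - employee 2 (Dave): dept_id=3 -> matches Security
  - employee 3 (Olivia): dept_id=3 -> matches Security
  - employee 4 (Eve): dept_id=1 -> matches Operations
  - employee 5 (Aaron): dept_id=NULL, no match -> kept with NULL
  - employee 6 (Pete): dept_id=2 -> matches Engineering
  - employee 7 (Wendy): dept_id=3 -> matches Security
All 7 rows appear; 2 have NULL department.

SQL:
SELECT a.name, b.name AS department
FROM employees a
LEFT JOIN departments b ON a.dept_id = b.id

Result:
name   | department 
-------+------------
Mia    | NULL       
Dave   | Security   
Olivia | Security   
Eve    | Operations 
Aaron  | NULL       
Pete   | Engineering
Wendy  | Security   


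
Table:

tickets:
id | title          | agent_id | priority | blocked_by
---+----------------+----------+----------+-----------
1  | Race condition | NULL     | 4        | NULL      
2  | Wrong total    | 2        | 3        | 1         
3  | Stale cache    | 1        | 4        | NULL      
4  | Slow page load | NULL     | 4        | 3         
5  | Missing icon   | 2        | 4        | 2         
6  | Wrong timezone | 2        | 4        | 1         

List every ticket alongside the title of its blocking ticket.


This is a self-join: tickets is joined to a second copy of itself, matching each row's blocked_by to another row's id. Use LEFT JOIN so rows with blocked_by=NULL are kept.
  - ticket 1 (Race condition): blocked_by=NULL -> NULL
  - ticket 2 (Wrong total): blocked_by=1 -> Race condition
  - ticket 3 (Stale cache): blocked_by=NULL -> NULL
  - ticket 4 (Slow page load): blocked_by=3 -> Stale cache
  - ticket 5 (Missing icon): blocked_by=2 -> Wrong total
  - ticket 6 (Wrong timezone): blocked_by=1 -> Race condition

SQL:
SELECT a.title AS item, b.title AS blocked_by
FROM tickets a
LEFT JOIN tickets b ON a.blocked_by = b.id

Result:
item           | blocked_by    
---------------+---------------
Race condition | NULL          
Wrong total    | Race condition
Stale cache    | NULL          
Slow page load | Stale cache   
Missing icon   | Wrong total   
Wrong timezone | Race condition


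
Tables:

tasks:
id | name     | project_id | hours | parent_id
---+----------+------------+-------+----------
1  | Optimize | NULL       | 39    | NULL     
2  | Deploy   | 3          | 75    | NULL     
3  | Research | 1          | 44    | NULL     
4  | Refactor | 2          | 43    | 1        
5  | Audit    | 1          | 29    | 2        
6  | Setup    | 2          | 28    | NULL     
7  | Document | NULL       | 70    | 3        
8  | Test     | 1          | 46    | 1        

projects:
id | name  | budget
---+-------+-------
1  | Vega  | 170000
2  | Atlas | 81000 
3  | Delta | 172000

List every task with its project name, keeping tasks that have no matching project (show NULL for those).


LEFT JOIN keeps every row from tasks (the left table); where project_id has no match in projects, the project columns become NULL. Walk through each task:
  - task 1 (Optimize): project_id=NULL, no match -> kept with NULL
  - task 2 (Deploy): project_id=3 -> matches Delta
  - task 3 (Research): project_id=1 -> matches Vega
  - task 4 (Refactor): project_id=2 -> matches Atlas
  - task 5 (Audit): project_id=1 -> matches Vega
  - task 6 (Setup): project_id=2 -> matches Atlas
  - task 7 (Document): project_id=NULL, no match -> kept with NULL
  - task 8 (Test): project_id=1 -> matches Vega
All 8 rows appear; 2 have NULL project.

SQL:
SELECT a.name, b.name AS project
FROM tasks a
LEFT JOIN projects b ON a.project_id = b.id

Result:
name     | project
---------+--------
Optimize | NULL   
Deploy   | Delta  
Research | Vega   
Refactor | Atlas  
Audit    | Vega   
Setup    | Atlas  
Document | NULL   
Test     | Vega   


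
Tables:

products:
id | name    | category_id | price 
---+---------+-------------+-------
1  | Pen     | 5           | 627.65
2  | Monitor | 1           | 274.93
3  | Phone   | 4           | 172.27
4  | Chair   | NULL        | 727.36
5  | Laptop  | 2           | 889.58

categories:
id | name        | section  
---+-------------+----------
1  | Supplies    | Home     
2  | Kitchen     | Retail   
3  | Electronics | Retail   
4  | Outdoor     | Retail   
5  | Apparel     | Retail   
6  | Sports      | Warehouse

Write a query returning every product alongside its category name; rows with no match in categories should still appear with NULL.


LEFT JOIN keeps every row from products (the left table); where category_id has no match in categories, the category columns become NULL. Walk through each product:
  - product 1 (Pen): category_id=5 -> matches Apparel
  - product 2 (Monitor): category_id=1 -> matches Supplies
  - product 3 (Phone): category_id=4 -> matches Outdoor
  - product 4 (Chair): category_id=NULL, no match -> kept with NULL
  - product 5 (Laptop): category_id=2 -> matches Kitchen
All 5 rows appear; 1 has NULL category.

SQL:
SELECT a.name, b.name AS category
FROM products a
LEFT JOIN categories b ON a.category_id = b.id

Result:
name    | category
--------+---------
Pen     | Apparel 
Monitor | Supplies
Phone   | Outdoor 
Chair   | NULL    
Laptop  | Kitchen 


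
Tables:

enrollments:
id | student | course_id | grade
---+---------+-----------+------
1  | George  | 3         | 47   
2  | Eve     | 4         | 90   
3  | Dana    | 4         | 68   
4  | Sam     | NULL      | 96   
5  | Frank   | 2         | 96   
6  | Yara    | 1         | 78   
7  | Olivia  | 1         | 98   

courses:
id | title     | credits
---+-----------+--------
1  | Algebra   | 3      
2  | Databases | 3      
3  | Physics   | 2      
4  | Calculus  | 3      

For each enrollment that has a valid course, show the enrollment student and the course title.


INNER JOIN keeps only enrollments rows whose course_id matches an id in courses. Walk through each enrollment:
  - enrollment 1 (George): course_id=3 -> matches Physics
  - enrollment 2 (Eve): course_id=4 -> matches Calculus
  - enrollment 3 (Dana): course_id=4 -> matches Calculus
  - enrollment 4 (Sam): course_id=NULL, no match -> dropped
  - enrollment 5 (Frank): course_id=2 -> matches Databases
  - enrollment 6 (Yara): course_id=1 -> matches Algebra
  - enrollment 7 (Olivia): course_id=1 -> matches Algebra
So 1 of 7 rows is dropped.

SQL:
SELECT a.student, b.title AS course
FROM enrollments a
INNER JOIN courses b ON a.course_id = b.id

Result:
student | course   
--------+----------
George  | Physics  
Eve     | Calculus 
Dana    | Calculus 
Frank   | Databases
Yara    | Algebra  
Olivia  | Algebra  


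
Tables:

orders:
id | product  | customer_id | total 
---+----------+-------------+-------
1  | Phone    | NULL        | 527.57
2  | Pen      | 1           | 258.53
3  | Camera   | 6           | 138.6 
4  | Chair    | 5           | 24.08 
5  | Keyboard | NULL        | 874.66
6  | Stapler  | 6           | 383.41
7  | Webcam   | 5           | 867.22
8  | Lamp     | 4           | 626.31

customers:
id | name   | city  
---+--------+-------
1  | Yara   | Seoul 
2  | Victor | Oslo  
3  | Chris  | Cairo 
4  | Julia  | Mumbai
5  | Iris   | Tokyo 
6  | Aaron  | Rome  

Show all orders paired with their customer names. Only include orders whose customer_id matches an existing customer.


INNER JOIN keeps only orders rows whose customer_id matches an id in customers. Walk through each order:
  - order 1 (Phone): customer_id=NULL, no match -> dropped
  - order 2 (Pen): customer_id=1 -> matches Yara
  - order 3 (Camera): customer_id=6 -> matches Aaron
  - order 4 (Chair): customer_id=5 -> matches Iris
  - order 5 (Keyboard): customer_id=NULL, no match -> dropped
  - order 6 (Stapler): customer_id=6 -> matches Aaron
  - order 7 (Webcam): customer_id=5 -> matches Iris
  - order 8 (Lamp): customer_id=4 -> matches Julia
So 2 of 8 rows are dropped.

SQL:
SELECT a.product, b.name AS customer
FROM orders a
INNER JOIN customers b ON a.customer_id = b.id

Result:
product | customer
--------+---------
Pen     | Yara    
Camera  | Aaron   
Chair   | Iris    
Stapler | Aaron   
Webcam  | Iris    
Lamp    | Julia   
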